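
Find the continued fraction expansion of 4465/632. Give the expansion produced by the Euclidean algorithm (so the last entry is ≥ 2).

4465 = 7·632 + 41
632 = 15·41 + 17
41 = 2·17 + 7
17 = 2·7 + 3
7 = 2·3 + 1
3 = 3·1 + 0  (stop)
So 4465/632 = [7; 15, 2, 2, 2, 3].

[7; 15, 2, 2, 2, 3]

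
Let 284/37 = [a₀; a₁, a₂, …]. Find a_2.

284 = 7·37 + 25   →  a_0 = 7
37 = 1·25 + 12   →  a_1 = 1
25 = 2·12 + 1   →  a_2 = 2

2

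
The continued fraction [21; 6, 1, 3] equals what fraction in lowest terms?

Fold from the inside: start with 3/1.
  1 + 1/3 = 4/3
  6 + 3/4 = 27/4
  21 + 4/27 = 571/27

571/27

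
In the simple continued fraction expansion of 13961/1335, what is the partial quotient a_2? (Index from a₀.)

13961 = 10·1335 + 611   →  a_0 = 10
1335 = 2·611 + 113   →  a_1 = 2
611 = 5·113 + 46   →  a_2 = 5

5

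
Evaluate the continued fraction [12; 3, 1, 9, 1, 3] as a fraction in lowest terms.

2059/168

Using pₖ = aₖpₖ₋₁ + pₖ₋₂ and qₖ = aₖqₖ₋₁ + qₖ₋₂:
  k=0: a=12, p=12, q=1
  k=1: a=3, p=37, q=3
  k=2: a=1, p=49, q=4
  k=3: a=9, p=478, q=39
  k=4: a=1, p=527, q=43
  k=5: a=3, p=2059, q=168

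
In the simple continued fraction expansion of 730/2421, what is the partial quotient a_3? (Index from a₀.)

730 = 0·2421 + 730   →  a_0 = 0
2421 = 3·730 + 231   →  a_1 = 3
730 = 3·231 + 37   →  a_2 = 3
231 = 6·37 + 9   →  a_3 = 6

6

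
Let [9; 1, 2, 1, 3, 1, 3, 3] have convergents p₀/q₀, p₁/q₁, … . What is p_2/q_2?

Using pₖ = aₖpₖ₋₁ + pₖ₋₂, qₖ = aₖqₖ₋₁ + qₖ₋₂ (with p₋₁=1, p₋₂=0, q₋₁=0, q₋₂=1):
  k=0: a=9, p=9, q=1
  k=1: a=1, p=10, q=1
  k=2: a=2, p=29, q=3

29/3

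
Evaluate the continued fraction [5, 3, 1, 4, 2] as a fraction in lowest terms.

Fold from the inside: start with 2/1.
  4 + 1/2 = 9/2
  1 + 2/9 = 11/9
  3 + 9/11 = 42/11
  5 + 11/42 = 221/42

221/42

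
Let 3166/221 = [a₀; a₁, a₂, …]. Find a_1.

3

3166 = 14·221 + 72   →  a_0 = 14
221 = 3·72 + 5   →  a_1 = 3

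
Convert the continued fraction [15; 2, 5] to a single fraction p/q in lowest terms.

170/11

Using pₖ = aₖpₖ₋₁ + pₖ₋₂ and qₖ = aₖqₖ₋₁ + qₖ₋₂:
  k=0: a=15, p=15, q=1
  k=1: a=2, p=31, q=2
  k=2: a=5, p=170, q=11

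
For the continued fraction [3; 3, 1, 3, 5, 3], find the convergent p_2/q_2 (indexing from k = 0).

Using pₖ = aₖpₖ₋₁ + pₖ₋₂, qₖ = aₖqₖ₋₁ + qₖ₋₂ (with p₋₁=1, p₋₂=0, q₋₁=0, q₋₂=1):
  k=0: a=3, p=3, q=1
  k=1: a=3, p=10, q=3
  k=2: a=1, p=13, q=4

13/4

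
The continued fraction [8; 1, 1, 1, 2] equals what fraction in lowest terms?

Using pₖ = aₖpₖ₋₁ + pₖ₋₂ and qₖ = aₖqₖ₋₁ + qₖ₋₂:
  k=0: a=8, p=8, q=1
  k=1: a=1, p=9, q=1
  k=2: a=1, p=17, q=2
  k=3: a=1, p=26, q=3
  k=4: a=2, p=69, q=8

69/8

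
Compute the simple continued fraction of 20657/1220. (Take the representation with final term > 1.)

[16; 1, 13, 1, 2, 3, 8]

20657 = 16*1220 + 1137
1220 = 1*1137 + 83
1137 = 13*83 + 58
83 = 1*58 + 25
58 = 2*25 + 8
25 = 3*8 + 1
8 = 8*1 + 0  (stop)
So 20657/1220 = [16; 1, 13, 1, 2, 3, 8].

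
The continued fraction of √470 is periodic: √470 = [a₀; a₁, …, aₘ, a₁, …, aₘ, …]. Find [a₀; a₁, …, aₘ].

a₀ = ⌊√470⌋ = 21.

[21; 1, 2, 8, 2, 1, 42]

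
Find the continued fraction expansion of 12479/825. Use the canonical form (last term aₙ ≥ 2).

[15; 7, 1, 13, 1, 6]

12479 = 15·825 + 104
825 = 7·104 + 97
104 = 1·97 + 7
97 = 13·7 + 6
7 = 1·6 + 1
6 = 6·1 + 0  (stop)
So 12479/825 = [15; 7, 1, 13, 1, 6].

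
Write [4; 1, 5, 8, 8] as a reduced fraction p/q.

1925/398

Fold from the inside: start with 8/1.
  8 + 1/8 = 65/8
  5 + 8/65 = 333/65
  1 + 65/333 = 398/333
  4 + 333/398 = 1925/398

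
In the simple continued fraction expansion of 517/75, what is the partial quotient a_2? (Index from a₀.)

8

517 = 6·75 + 67   →  a_0 = 6
75 = 1·67 + 8   →  a_1 = 1
67 = 8·8 + 3   →  a_2 = 8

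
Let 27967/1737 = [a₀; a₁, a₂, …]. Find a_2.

1

27967 = 16·1737 + 175   →  a_0 = 16
1737 = 9·175 + 162   →  a_1 = 9
175 = 1·162 + 13   →  a_2 = 1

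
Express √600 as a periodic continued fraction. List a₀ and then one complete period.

a₀ = ⌊√600⌋ = 24.
With m₀=0, d₀=1 and mₖ₊₁ = dₖaₖ − mₖ, dₖ₊₁ = (n − mₖ₊₁²)/dₖ, aₖ₊₁ = ⌊(a₀+mₖ₊₁)/dₖ₊₁⌋:
  k=1: m=24, d=24, a=2
  k=2: m=24, d=1, a=48
d=1 and a=2a₀=48 at k=2, so the next step gives (m, d) = (24, 24) again — its k=1 value — and the period has length 2.

[24; 2, 48]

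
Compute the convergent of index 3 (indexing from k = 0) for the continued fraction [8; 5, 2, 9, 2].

851/104

Using pₖ = aₖpₖ₋₁ + pₖ₋₂, qₖ = aₖqₖ₋₁ + qₖ₋₂ (with p₋₁=1, p₋₂=0, q₋₁=0, q₋₂=1):
  k=0: a=8, p=8, q=1
  k=1: a=5, p=41, q=5
  k=2: a=2, p=90, q=11
  k=3: a=9, p=851, q=104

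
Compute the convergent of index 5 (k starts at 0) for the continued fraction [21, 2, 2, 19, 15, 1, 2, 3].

33323/1557

Using pₖ = aₖpₖ₋₁ + pₖ₋₂, qₖ = aₖqₖ₋₁ + qₖ₋₂ (with p₋₁=1, p₋₂=0, q₋₁=0, q₋₂=1):
  k=0: a=21, p=21, q=1
  k=1: a=2, p=43, q=2
  k=2: a=2, p=107, q=5
  k=3: a=19, p=2076, q=97
  k=4: a=15, p=31247, q=1460
  k=5: a=1, p=33323, q=1557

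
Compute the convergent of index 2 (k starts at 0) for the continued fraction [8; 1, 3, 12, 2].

35/4

Using pₖ = aₖpₖ₋₁ + pₖ₋₂, qₖ = aₖqₖ₋₁ + qₖ₋₂ (with p₋₁=1, p₋₂=0, q₋₁=0, q₋₂=1):
  k=0: a=8, p=8, q=1
  k=1: a=1, p=9, q=1
  k=2: a=3, p=35, q=4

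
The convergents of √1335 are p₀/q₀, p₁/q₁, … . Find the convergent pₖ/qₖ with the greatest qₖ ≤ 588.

20863/571

√1335 = [36; 1, 1, 6, 7, 6, 1, 1, 72, …] (period length 8).
Convergents:
  p_0/q_0 = 36/1
  p_1/q_1 = 37/1
  p_2/q_2 = 73/2
  p_3/q_3 = 475/13
  p_4/q_4 = 3398/93
  p_5/q_5 = 20863/571
  p_6/q_6 = 24261/664
q_5 = 571 ≤ 588 < 664 = q_6, so the answer is 20863/571.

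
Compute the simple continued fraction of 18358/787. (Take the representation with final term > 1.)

18358 = 23·787 + 257
787 = 3·257 + 16
257 = 16·16 + 1
16 = 16·1 + 0  (stop)
So 18358/787 = [23; 3, 16, 16].

[23; 3, 16, 16]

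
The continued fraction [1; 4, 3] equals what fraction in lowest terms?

16/13

Fold from the inside: start with 3/1.
  4 + 1/3 = 13/3
  1 + 3/13 = 16/13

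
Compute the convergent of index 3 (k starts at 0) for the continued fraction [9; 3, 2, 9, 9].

Using pₖ = aₖpₖ₋₁ + pₖ₋₂, qₖ = aₖqₖ₋₁ + qₖ₋₂ (with p₋₁=1, p₋₂=0, q₋₁=0, q₋₂=1):
  k=0: a=9, p=9, q=1
  k=1: a=3, p=28, q=3
  k=2: a=2, p=65, q=7
  k=3: a=9, p=613, q=66

613/66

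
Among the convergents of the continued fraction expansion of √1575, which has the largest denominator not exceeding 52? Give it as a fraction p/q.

2024/51

√1575 = [39; 1, 2, 5, 2, 1, 78, …] (period length 6).
Convergents:
  p_0/q_0 = 39/1
  p_1/q_1 = 40/1
  p_2/q_2 = 119/3
  p_3/q_3 = 635/16
  p_4/q_4 = 1389/35
  p_5/q_5 = 2024/51
  p_6/q_6 = 159261/4013
q_5 = 51 ≤ 52 < 4013 = q_6, so the answer is 2024/51.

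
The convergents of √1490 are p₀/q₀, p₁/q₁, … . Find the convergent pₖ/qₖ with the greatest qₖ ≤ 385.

√1490 = [38; 1, 1, 1, 1, 76, …] (period length 5).
Convergents:
  p_0/q_0 = 38/1
  p_1/q_1 = 39/1
  p_2/q_2 = 77/2
  p_3/q_3 = 116/3
  p_4/q_4 = 193/5
  p_5/q_5 = 14784/383
  p_6/q_6 = 14977/388
q_5 = 383 ≤ 385 < 388 = q_6, so the answer is 14784/383.

14784/383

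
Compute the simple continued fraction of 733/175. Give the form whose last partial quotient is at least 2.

733 = 4·175 + 33
175 = 5·33 + 10
33 = 3·10 + 3
10 = 3·3 + 1
3 = 3·1 + 0  (stop)
So 733/175 = [4; 5, 3, 3, 3].

[4; 5, 3, 3, 3]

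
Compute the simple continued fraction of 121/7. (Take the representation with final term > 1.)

121 = 17·7 + 2
7 = 3·2 + 1
2 = 2·1 + 0  (stop)
So 121/7 = [17; 3, 2].

[17; 3, 2]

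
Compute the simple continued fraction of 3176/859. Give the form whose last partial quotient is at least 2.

[3; 1, 2, 3, 3, 2, 3, 3]

3176 = 3·859 + 599
859 = 1·599 + 260
599 = 2·260 + 79
260 = 3·79 + 23
79 = 3·23 + 10
23 = 2·10 + 3
10 = 3·3 + 1
3 = 3·1 + 0  (stop)
So 3176/859 = [3; 1, 2, 3, 3, 2, 3, 3].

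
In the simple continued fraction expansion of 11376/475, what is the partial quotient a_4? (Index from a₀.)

11376 = 23·475 + 451   →  a_0 = 23
475 = 1·451 + 24   →  a_1 = 1
451 = 18·24 + 19   →  a_2 = 18
24 = 1·19 + 5   →  a_3 = 1
19 = 3·5 + 4   →  a_4 = 3

3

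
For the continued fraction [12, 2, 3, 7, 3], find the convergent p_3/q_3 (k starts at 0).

Using pₖ = aₖpₖ₋₁ + pₖ₋₂, qₖ = aₖqₖ₋₁ + qₖ₋₂ (with p₋₁=1, p₋₂=0, q₋₁=0, q₋₂=1):
  k=0: a=12, p=12, q=1
  k=1: a=2, p=25, q=2
  k=2: a=3, p=87, q=7
  k=3: a=7, p=634, q=51

634/51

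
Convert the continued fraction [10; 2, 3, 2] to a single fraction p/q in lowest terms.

Using pₖ = aₖpₖ₋₁ + pₖ₋₂ and qₖ = aₖqₖ₋₁ + qₖ₋₂:
  k=0: a=10, p=10, q=1
  k=1: a=2, p=21, q=2
  k=2: a=3, p=73, q=7
  k=3: a=2, p=167, q=16

167/16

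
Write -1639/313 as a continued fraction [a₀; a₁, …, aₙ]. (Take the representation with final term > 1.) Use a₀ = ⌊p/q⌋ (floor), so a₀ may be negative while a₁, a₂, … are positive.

-1639 = -6·313 + 239
313 = 1·239 + 74
239 = 3·74 + 17
74 = 4·17 + 6
17 = 2·6 + 5
6 = 1·5 + 1
5 = 5·1 + 0  (stop)
So -1639/313 = [-6; 1, 3, 4, 2, 1, 5].

[-6; 1, 3, 4, 2, 1, 5]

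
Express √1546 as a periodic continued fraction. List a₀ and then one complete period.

[39; 3, 7, 1, 1, 7, 3, 78]

a₀ = ⌊√1546⌋ = 39.
With m₀=0, d₀=1 and mₖ₊₁ = dₖaₖ − mₖ, dₖ₊₁ = (n − mₖ₊₁²)/dₖ, aₖ₊₁ = ⌊(a₀+mₖ₊₁)/dₖ₊₁⌋:
  k=1: m=39, d=25, a=3
  k=2: m=36, d=10, a=7
  k=3: m=34, d=39, a=1
  k=4: m=5, d=39, a=1
  k=5: m=34, d=10, a=7
  k=6: m=36, d=25, a=3
  k=7: m=39, d=1, a=78
d=1 and a=2a₀=78 at k=7, so the next step gives (m, d) = (39, 25) again — its k=1 value — and the period has length 7.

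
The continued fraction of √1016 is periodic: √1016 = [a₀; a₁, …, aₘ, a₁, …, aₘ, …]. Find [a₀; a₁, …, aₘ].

a₀ = ⌊√1016⌋ = 31.
With m₀=0, d₀=1 and mₖ₊₁ = dₖaₖ − mₖ, dₖ₊₁ = (n − mₖ₊₁²)/dₖ, aₖ₊₁ = ⌊(a₀+mₖ₊₁)/dₖ₊₁⌋:
  k=1: m=31, d=55, a=1
  k=2: m=24, d=8, a=6
  k=3: m=24, d=55, a=1
  k=4: m=31, d=1, a=62
d=1 and a=2a₀=62 at k=4, so the next step gives (m, d) = (31, 55) again — its k=1 value — and the period has length 4.

[31; 1, 6, 1, 62]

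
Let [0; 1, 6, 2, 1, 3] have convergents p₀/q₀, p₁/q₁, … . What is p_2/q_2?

Using pₖ = aₖpₖ₋₁ + pₖ₋₂, qₖ = aₖqₖ₋₁ + qₖ₋₂ (with p₋₁=1, p₋₂=0, q₋₁=0, q₋₂=1):
  k=0: a=0, p=0, q=1
  k=1: a=1, p=1, q=1
  k=2: a=6, p=6, q=7

6/7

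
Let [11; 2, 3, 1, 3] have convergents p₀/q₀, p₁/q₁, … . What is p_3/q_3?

103/9

Using pₖ = aₖpₖ₋₁ + pₖ₋₂, qₖ = aₖqₖ₋₁ + qₖ₋₂ (with p₋₁=1, p₋₂=0, q₋₁=0, q₋₂=1):
  k=0: a=11, p=11, q=1
  k=1: a=2, p=23, q=2
  k=2: a=3, p=80, q=7
  k=3: a=1, p=103, q=9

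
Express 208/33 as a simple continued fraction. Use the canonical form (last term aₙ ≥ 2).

[6; 3, 3, 3]

208 = 6*33 + 10
33 = 3*10 + 3
10 = 3*3 + 1
3 = 3*1 + 0  (stop)
So 208/33 = [6; 3, 3, 3].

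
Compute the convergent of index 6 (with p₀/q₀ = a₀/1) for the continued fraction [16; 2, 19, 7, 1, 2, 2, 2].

Using pₖ = aₖpₖ₋₁ + pₖ₋₂, qₖ = aₖqₖ₋₁ + qₖ₋₂ (with p₋₁=1, p₋₂=0, q₋₁=0, q₋₂=1):
  k=0: a=16, p=16, q=1
  k=1: a=2, p=33, q=2
  k=2: a=19, p=643, q=39
  k=3: a=7, p=4534, q=275
  k=4: a=1, p=5177, q=314
  k=5: a=2, p=14888, q=903
  k=6: a=2, p=34953, q=2120

34953/2120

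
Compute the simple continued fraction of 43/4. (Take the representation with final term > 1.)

43 = 10×4 + 3
4 = 1×3 + 1
3 = 3×1 + 0  (stop)
So 43/4 = [10; 1, 3].

[10; 1, 3]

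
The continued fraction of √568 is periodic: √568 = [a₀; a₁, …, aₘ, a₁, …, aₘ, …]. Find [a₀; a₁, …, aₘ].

a₀ = ⌊√568⌋ = 23.

[23; 1, 4, 1, 46]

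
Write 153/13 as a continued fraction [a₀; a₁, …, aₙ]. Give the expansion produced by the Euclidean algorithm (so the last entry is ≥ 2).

153 = 11×13 + 10
13 = 1×10 + 3
10 = 3×3 + 1
3 = 3×1 + 0  (stop)
So 153/13 = [11; 1, 3, 3].

[11; 1, 3, 3]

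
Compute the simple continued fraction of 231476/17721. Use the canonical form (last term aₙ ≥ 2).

231476 = 13*17721 + 1103
17721 = 16*1103 + 73
1103 = 15*73 + 8
73 = 9*8 + 1
8 = 8*1 + 0  (stop)
So 231476/17721 = [13; 16, 15, 9, 8].

[13; 16, 15, 9, 8]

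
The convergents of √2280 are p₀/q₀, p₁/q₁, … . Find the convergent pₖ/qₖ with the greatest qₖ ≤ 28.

191/4

√2280 = [47; 1, 2, 1, 94, …] (period length 4).
Convergents:
  p_0/q_0 = 47/1
  p_1/q_1 = 48/1
  p_2/q_2 = 143/3
  p_3/q_3 = 191/4
  p_4/q_4 = 18097/379
q_3 = 4 ≤ 28 < 379 = q_4, so the answer is 191/4.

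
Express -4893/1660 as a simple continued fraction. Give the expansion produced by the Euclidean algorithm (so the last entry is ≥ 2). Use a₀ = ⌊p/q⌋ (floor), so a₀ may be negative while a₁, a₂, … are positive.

-4893 = -3·1660 + 87
1660 = 19·87 + 7
87 = 12·7 + 3
7 = 2·3 + 1
3 = 3·1 + 0  (stop)
So -4893/1660 = [-3; 19, 12, 2, 3].

[-3; 19, 12, 2, 3]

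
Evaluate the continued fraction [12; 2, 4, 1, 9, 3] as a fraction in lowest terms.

4172/335

Using pₖ = aₖpₖ₋₁ + pₖ₋₂ and qₖ = aₖqₖ₋₁ + qₖ₋₂:
  k=0: a=12, p=12, q=1
  k=1: a=2, p=25, q=2
  k=2: a=4, p=112, q=9
  k=3: a=1, p=137, q=11
  k=4: a=9, p=1345, q=108
  k=5: a=3, p=4172, q=335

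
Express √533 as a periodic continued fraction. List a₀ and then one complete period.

a₀ = ⌊√533⌋ = 23.
With m₀=0, d₀=1 and mₖ₊₁ = dₖaₖ − mₖ, dₖ₊₁ = (n − mₖ₊₁²)/dₖ, aₖ₊₁ = ⌊(a₀+mₖ₊₁)/dₖ₊₁⌋:
  k=1: m=23, d=4, a=11
  k=2: m=21, d=23, a=1
  k=3: m=2, d=23, a=1
  k=4: m=21, d=4, a=11
  k=5: m=23, d=1, a=46
d=1 and a=2a₀=46 at k=5, so the next step gives (m, d) = (23, 4) again — its k=1 value — and the period has length 5.

[23; 11, 1, 1, 11, 46]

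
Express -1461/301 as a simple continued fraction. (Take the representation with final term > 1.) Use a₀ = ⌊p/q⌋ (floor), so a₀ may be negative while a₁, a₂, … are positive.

-1461 = -5×301 + 44
301 = 6×44 + 37
44 = 1×37 + 7
37 = 5×7 + 2
7 = 3×2 + 1
2 = 2×1 + 0  (stop)
So -1461/301 = [-5; 6, 1, 5, 3, 2].

[-5; 6, 1, 5, 3, 2]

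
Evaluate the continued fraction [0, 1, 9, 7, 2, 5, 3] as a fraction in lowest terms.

2384/2645

Fold from the inside: start with 3/1.
  5 + 1/3 = 16/3
  2 + 3/16 = 35/16
  7 + 16/35 = 261/35
  9 + 35/261 = 2384/261
  1 + 261/2384 = 2645/2384
  0 + 2384/2645 = 2384/2645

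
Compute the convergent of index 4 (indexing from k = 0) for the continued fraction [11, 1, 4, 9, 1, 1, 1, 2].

602/51

Using pₖ = aₖpₖ₋₁ + pₖ₋₂, qₖ = aₖqₖ₋₁ + qₖ₋₂ (with p₋₁=1, p₋₂=0, q₋₁=0, q₋₂=1):
  k=0: a=11, p=11, q=1
  k=1: a=1, p=12, q=1
  k=2: a=4, p=59, q=5
  k=3: a=9, p=543, q=46
  k=4: a=1, p=602, q=51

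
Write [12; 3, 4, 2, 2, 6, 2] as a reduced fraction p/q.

Fold from the inside: start with 2/1.
  6 + 1/2 = 13/2
  2 + 2/13 = 28/13
  2 + 13/28 = 69/28
  4 + 28/69 = 304/69
  3 + 69/304 = 981/304
  12 + 304/981 = 12076/981

12076/981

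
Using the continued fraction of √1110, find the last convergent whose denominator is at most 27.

√1110 = [33; 3, 6, 3, 66, …] (period length 4).
Convergents:
  p_0/q_0 = 33/1
  p_1/q_1 = 100/3
  p_2/q_2 = 633/19
  p_3/q_3 = 1999/60
q_2 = 19 ≤ 27 < 60 = q_3, so the answer is 633/19.

633/19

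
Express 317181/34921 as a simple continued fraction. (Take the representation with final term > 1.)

[9; 12, 13, 3, 17, 1, 3]

317181 = 9*34921 + 2892
34921 = 12*2892 + 217
2892 = 13*217 + 71
217 = 3*71 + 4
71 = 17*4 + 3
4 = 1*3 + 1
3 = 3*1 + 0  (stop)
So 317181/34921 = [9; 12, 13, 3, 17, 1, 3].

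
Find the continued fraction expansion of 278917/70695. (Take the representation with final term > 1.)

278917 = 3*70695 + 66832
70695 = 1*66832 + 3863
66832 = 17*3863 + 1161
3863 = 3*1161 + 380
1161 = 3*380 + 21
380 = 18*21 + 2
21 = 10*2 + 1
2 = 2*1 + 0  (stop)
So 278917/70695 = [3; 1, 17, 3, 3, 18, 10, 2].

[3; 1, 17, 3, 3, 18, 10, 2]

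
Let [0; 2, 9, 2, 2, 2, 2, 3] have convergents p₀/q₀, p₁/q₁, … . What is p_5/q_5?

113/238

Using pₖ = aₖpₖ₋₁ + pₖ₋₂, qₖ = aₖqₖ₋₁ + qₖ₋₂ (with p₋₁=1, p₋₂=0, q₋₁=0, q₋₂=1):
  k=0: a=0, p=0, q=1
  k=1: a=2, p=1, q=2
  k=2: a=9, p=9, q=19
  k=3: a=2, p=19, q=40
  k=4: a=2, p=47, q=99
  k=5: a=2, p=113, q=238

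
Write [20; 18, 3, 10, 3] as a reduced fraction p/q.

35276/1759

Using pₖ = aₖpₖ₋₁ + pₖ₋₂ and qₖ = aₖqₖ₋₁ + qₖ₋₂:
  k=0: a=20, p=20, q=1
  k=1: a=18, p=361, q=18
  k=2: a=3, p=1103, q=55
  k=3: a=10, p=11391, q=568
  k=4: a=3, p=35276, q=1759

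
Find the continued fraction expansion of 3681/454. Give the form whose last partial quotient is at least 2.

3681 = 8*454 + 49
454 = 9*49 + 13
49 = 3*13 + 10
13 = 1*10 + 3
10 = 3*3 + 1
3 = 3*1 + 0  (stop)
So 3681/454 = [8; 9, 3, 1, 3, 3].

[8; 9, 3, 1, 3, 3]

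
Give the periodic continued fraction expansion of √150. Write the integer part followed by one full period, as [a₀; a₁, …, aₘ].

[12; 4, 24]

a₀ = ⌊√150⌋ = 12.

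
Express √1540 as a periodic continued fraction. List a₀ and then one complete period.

a₀ = ⌊√1540⌋ = 39.
With m₀=0, d₀=1 and mₖ₊₁ = dₖaₖ − mₖ, dₖ₊₁ = (n − mₖ₊₁²)/dₖ, aₖ₊₁ = ⌊(a₀+mₖ₊₁)/dₖ₊₁⌋:
  k=1: m=39, d=19, a=4
  k=2: m=37, d=9, a=8
  k=3: m=35, d=35, a=2
  k=4: m=35, d=9, a=8
  k=5: m=37, d=19, a=4
  k=6: m=39, d=1, a=78
d=1 and a=2a₀=78 at k=6, so the next step gives (m, d) = (39, 19) again — its k=1 value — and the period has length 6.

[39; 4, 8, 2, 8, 4, 78]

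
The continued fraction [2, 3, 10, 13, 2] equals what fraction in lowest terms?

Fold from the inside: start with 2/1.
  13 + 1/2 = 27/2
  10 + 2/27 = 272/27
  3 + 27/272 = 843/272
  2 + 272/843 = 1958/843

1958/843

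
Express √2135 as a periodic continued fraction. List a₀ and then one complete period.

[46; 4, 1, 5, 1, 4, 92]

a₀ = ⌊√2135⌋ = 46.
With m₀=0, d₀=1 and mₖ₊₁ = dₖaₖ − mₖ, dₖ₊₁ = (n − mₖ₊₁²)/dₖ, aₖ₊₁ = ⌊(a₀+mₖ₊₁)/dₖ₊₁⌋:
  k=1: m=46, d=19, a=4
  k=2: m=30, d=65, a=1
  k=3: m=35, d=14, a=5
  k=4: m=35, d=65, a=1
  k=5: m=30, d=19, a=4
  k=6: m=46, d=1, a=92
d=1 and a=2a₀=92 at k=6, so the next step gives (m, d) = (46, 19) again — its k=1 value — and the period has length 6.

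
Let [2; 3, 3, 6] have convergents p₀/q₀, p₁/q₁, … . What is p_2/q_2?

23/10

Using pₖ = aₖpₖ₋₁ + pₖ₋₂, qₖ = aₖqₖ₋₁ + qₖ₋₂ (with p₋₁=1, p₋₂=0, q₋₁=0, q₋₂=1):
  k=0: a=2, p=2, q=1
  k=1: a=3, p=7, q=3
  k=2: a=3, p=23, q=10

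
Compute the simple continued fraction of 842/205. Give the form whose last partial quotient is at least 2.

842 = 4*205 + 22
205 = 9*22 + 7
22 = 3*7 + 1
7 = 7*1 + 0  (stop)
So 842/205 = [4; 9, 3, 7].

[4; 9, 3, 7]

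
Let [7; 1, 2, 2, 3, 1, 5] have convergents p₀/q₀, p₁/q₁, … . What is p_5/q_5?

239/31

Using pₖ = aₖpₖ₋₁ + pₖ₋₂, qₖ = aₖqₖ₋₁ + qₖ₋₂ (with p₋₁=1, p₋₂=0, q₋₁=0, q₋₂=1):
  k=0: a=7, p=7, q=1
  k=1: a=1, p=8, q=1
  k=2: a=2, p=23, q=3
  k=3: a=2, p=54, q=7
  k=4: a=3, p=185, q=24
  k=5: a=1, p=239, q=31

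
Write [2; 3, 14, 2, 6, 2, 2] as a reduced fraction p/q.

7124/3063

Fold from the inside: start with 2/1.
  2 + 1/2 = 5/2
  6 + 2/5 = 32/5
  2 + 5/32 = 69/32
  14 + 32/69 = 998/69
  3 + 69/998 = 3063/998
  2 + 998/3063 = 7124/3063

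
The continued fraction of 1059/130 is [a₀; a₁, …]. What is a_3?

1059 = 8·130 + 19   →  a_0 = 8
130 = 6·19 + 16   →  a_1 = 6
19 = 1·16 + 3   →  a_2 = 1
16 = 5·3 + 1   →  a_3 = 5

5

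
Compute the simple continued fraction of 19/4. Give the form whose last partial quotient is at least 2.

19 = 4*4 + 3
4 = 1*3 + 1
3 = 3*1 + 0  (stop)
So 19/4 = [4; 1, 3].

[4; 1, 3]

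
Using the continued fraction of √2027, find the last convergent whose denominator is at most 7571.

182385/4051

√2027 = [45; 45, 90, …] (period length 2).
Convergents:
  p_0/q_0 = 45/1
  p_1/q_1 = 2026/45
  p_2/q_2 = 182385/4051
  p_3/q_3 = 8209351/182340
q_2 = 4051 ≤ 7571 < 182340 = q_3, so the answer is 182385/4051.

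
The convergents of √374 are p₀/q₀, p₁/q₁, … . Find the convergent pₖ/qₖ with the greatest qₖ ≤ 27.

√374 = [19; 2, 1, 18, 1, 2, 38, …] (period length 6).
Convergents:
  p_0/q_0 = 19/1
  p_1/q_1 = 39/2
  p_2/q_2 = 58/3
  p_3/q_3 = 1083/56
q_2 = 3 ≤ 27 < 56 = q_3, so the answer is 58/3.

58/3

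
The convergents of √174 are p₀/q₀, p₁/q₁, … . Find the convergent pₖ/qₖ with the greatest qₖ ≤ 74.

277/21

√174 = [13; 5, 4, 5, 26, …] (period length 4).
Convergents:
  p_0/q_0 = 13/1
  p_1/q_1 = 66/5
  p_2/q_2 = 277/21
  p_3/q_3 = 1451/110
q_2 = 21 ≤ 74 < 110 = q_3, so the answer is 277/21.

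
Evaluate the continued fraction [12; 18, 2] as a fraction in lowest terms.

Using pₖ = aₖpₖ₋₁ + pₖ₋₂ and qₖ = aₖqₖ₋₁ + qₖ₋₂:
  k=0: a=12, p=12, q=1
  k=1: a=18, p=217, q=18
  k=2: a=2, p=446, q=37

446/37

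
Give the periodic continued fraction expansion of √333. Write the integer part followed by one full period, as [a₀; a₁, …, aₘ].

[18; 4, 36]

a₀ = ⌊√333⌋ = 18.
With m₀=0, d₀=1 and mₖ₊₁ = dₖaₖ − mₖ, dₖ₊₁ = (n − mₖ₊₁²)/dₖ, aₖ₊₁ = ⌊(a₀+mₖ₊₁)/dₖ₊₁⌋:
  k=1: m=18, d=9, a=4
  k=2: m=18, d=1, a=36
d=1 and a=2a₀=36 at k=2, so the next step gives (m, d) = (18, 9) again — its k=1 value — and the period has length 2.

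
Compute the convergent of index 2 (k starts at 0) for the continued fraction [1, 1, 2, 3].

5/3

Using pₖ = aₖpₖ₋₁ + pₖ₋₂, qₖ = aₖqₖ₋₁ + qₖ₋₂ (with p₋₁=1, p₋₂=0, q₋₁=0, q₋₂=1):
  k=0: a=1, p=1, q=1
  k=1: a=1, p=2, q=1
  k=2: a=2, p=5, q=3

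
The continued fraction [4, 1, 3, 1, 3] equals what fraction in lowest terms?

91/19

Using pₖ = aₖpₖ₋₁ + pₖ₋₂ and qₖ = aₖqₖ₋₁ + qₖ₋₂:
  k=0: a=4, p=4, q=1
  k=1: a=1, p=5, q=1
  k=2: a=3, p=19, q=4
  k=3: a=1, p=24, q=5
  k=4: a=3, p=91, q=19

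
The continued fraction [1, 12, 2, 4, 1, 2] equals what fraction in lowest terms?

417/386

Fold from the inside: start with 2/1.
  1 + 1/2 = 3/2
  4 + 2/3 = 14/3
  2 + 3/14 = 31/14
  12 + 14/31 = 386/31
  1 + 31/386 = 417/386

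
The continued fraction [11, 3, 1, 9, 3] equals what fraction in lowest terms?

Using pₖ = aₖpₖ₋₁ + pₖ₋₂ and qₖ = aₖqₖ₋₁ + qₖ₋₂:
  k=0: a=11, p=11, q=1
  k=1: a=3, p=34, q=3
  k=2: a=1, p=45, q=4
  k=3: a=9, p=439, q=39
  k=4: a=3, p=1362, q=121

1362/121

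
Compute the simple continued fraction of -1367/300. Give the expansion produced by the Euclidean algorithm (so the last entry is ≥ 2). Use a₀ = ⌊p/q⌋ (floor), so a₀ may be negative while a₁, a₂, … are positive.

-1367 = -5·300 + 133
300 = 2·133 + 34
133 = 3·34 + 31
34 = 1·31 + 3
31 = 10·3 + 1
3 = 3·1 + 0  (stop)
So -1367/300 = [-5; 2, 3, 1, 10, 3].

[-5; 2, 3, 1, 10, 3]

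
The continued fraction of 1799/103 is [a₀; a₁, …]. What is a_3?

1

1799 = 17·103 + 48   →  a_0 = 17
103 = 2·48 + 7   →  a_1 = 2
48 = 6·7 + 6   →  a_2 = 6
7 = 1·6 + 1   →  a_3 = 1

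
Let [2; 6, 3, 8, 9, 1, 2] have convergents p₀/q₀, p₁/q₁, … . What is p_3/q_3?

Using pₖ = aₖpₖ₋₁ + pₖ₋₂, qₖ = aₖqₖ₋₁ + qₖ₋₂ (with p₋₁=1, p₋₂=0, q₋₁=0, q₋₂=1):
  k=0: a=2, p=2, q=1
  k=1: a=6, p=13, q=6
  k=2: a=3, p=41, q=19
  k=3: a=8, p=341, q=158

341/158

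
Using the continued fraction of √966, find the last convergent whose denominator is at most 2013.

57499/1850

√966 = [31; 12, 2, 2, 2, 12, 62, …] (period length 6).
Convergents:
  p_0/q_0 = 31/1
  p_1/q_1 = 373/12
  p_2/q_2 = 777/25
  p_3/q_3 = 1927/62
  p_4/q_4 = 4631/149
  p_5/q_5 = 57499/1850
  p_6/q_6 = 3569569/114849
q_5 = 1850 ≤ 2013 < 114849 = q_6, so the answer is 57499/1850.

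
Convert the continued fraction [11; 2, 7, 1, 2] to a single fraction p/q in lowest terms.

562/49

Fold from the inside: start with 2/1.
  1 + 1/2 = 3/2
  7 + 2/3 = 23/3
  2 + 3/23 = 49/23
  11 + 23/49 = 562/49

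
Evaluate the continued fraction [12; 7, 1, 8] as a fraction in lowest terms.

Using pₖ = aₖpₖ₋₁ + pₖ₋₂ and qₖ = aₖqₖ₋₁ + qₖ₋₂:
  k=0: a=12, p=12, q=1
  k=1: a=7, p=85, q=7
  k=2: a=1, p=97, q=8
  k=3: a=8, p=861, q=71

861/71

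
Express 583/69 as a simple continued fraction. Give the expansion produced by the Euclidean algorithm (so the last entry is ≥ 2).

583 = 8×69 + 31
69 = 2×31 + 7
31 = 4×7 + 3
7 = 2×3 + 1
3 = 3×1 + 0  (stop)
So 583/69 = [8; 2, 4, 2, 3].

[8; 2, 4, 2, 3]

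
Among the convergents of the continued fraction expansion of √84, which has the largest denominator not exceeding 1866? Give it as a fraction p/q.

√84 = [9; 6, 18, …] (period length 2).
Convergents:
  p_0/q_0 = 9/1
  p_1/q_1 = 55/6
  p_2/q_2 = 999/109
  p_3/q_3 = 6049/660
  p_4/q_4 = 109881/11989
q_3 = 660 ≤ 1866 < 11989 = q_4, so the answer is 6049/660.

6049/660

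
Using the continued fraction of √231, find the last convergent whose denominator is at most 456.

2295/151

√231 = [15; 5, 30, …] (period length 2).
Convergents:
  p_0/q_0 = 15/1
  p_1/q_1 = 76/5
  p_2/q_2 = 2295/151
  p_3/q_3 = 11551/760
q_2 = 151 ≤ 456 < 760 = q_3, so the answer is 2295/151.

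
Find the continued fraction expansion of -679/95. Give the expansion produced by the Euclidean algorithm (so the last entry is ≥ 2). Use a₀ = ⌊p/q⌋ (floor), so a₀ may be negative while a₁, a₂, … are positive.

-679 = -8×95 + 81
95 = 1×81 + 14
81 = 5×14 + 11
14 = 1×11 + 3
11 = 3×3 + 2
3 = 1×2 + 1
2 = 2×1 + 0  (stop)
So -679/95 = [-8; 1, 5, 1, 3, 1, 2].

[-8; 1, 5, 1, 3, 1, 2]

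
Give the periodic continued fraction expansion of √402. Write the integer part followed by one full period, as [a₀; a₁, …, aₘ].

[20; 20, 40]

a₀ = ⌊√402⌋ = 20.
With m₀=0, d₀=1 and mₖ₊₁ = dₖaₖ − mₖ, dₖ₊₁ = (n − mₖ₊₁²)/dₖ, aₖ₊₁ = ⌊(a₀+mₖ₊₁)/dₖ₊₁⌋:
  k=1: m=20, d=2, a=20
  k=2: m=20, d=1, a=40
d=1 and a=2a₀=40 at k=2, so the next step gives (m, d) = (20, 2) again — its k=1 value — and the period has length 2.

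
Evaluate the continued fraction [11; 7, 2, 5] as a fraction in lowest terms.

913/82

Using pₖ = aₖpₖ₋₁ + pₖ₋₂ and qₖ = aₖqₖ₋₁ + qₖ₋₂:
  k=0: a=11, p=11, q=1
  k=1: a=7, p=78, q=7
  k=2: a=2, p=167, q=15
  k=3: a=5, p=913, q=82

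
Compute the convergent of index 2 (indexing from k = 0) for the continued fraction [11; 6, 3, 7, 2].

212/19

Using pₖ = aₖpₖ₋₁ + pₖ₋₂, qₖ = aₖqₖ₋₁ + qₖ₋₂ (with p₋₁=1, p₋₂=0, q₋₁=0, q₋₂=1):
  k=0: a=11, p=11, q=1
  k=1: a=6, p=67, q=6
  k=2: a=3, p=212, q=19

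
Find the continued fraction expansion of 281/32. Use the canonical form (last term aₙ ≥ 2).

281 = 8×32 + 25
32 = 1×25 + 7
25 = 3×7 + 4
7 = 1×4 + 3
4 = 1×3 + 1
3 = 3×1 + 0  (stop)
So 281/32 = [8; 1, 3, 1, 1, 3].

[8; 1, 3, 1, 1, 3]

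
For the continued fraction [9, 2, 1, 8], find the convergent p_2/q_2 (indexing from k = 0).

28/3

Using pₖ = aₖpₖ₋₁ + pₖ₋₂, qₖ = aₖqₖ₋₁ + qₖ₋₂ (with p₋₁=1, p₋₂=0, q₋₁=0, q₋₂=1):
  k=0: a=9, p=9, q=1
  k=1: a=2, p=19, q=2
  k=2: a=1, p=28, q=3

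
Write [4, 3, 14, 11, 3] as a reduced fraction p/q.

6363/1471

Using pₖ = aₖpₖ₋₁ + pₖ₋₂ and qₖ = aₖqₖ₋₁ + qₖ₋₂:
  k=0: a=4, p=4, q=1
  k=1: a=3, p=13, q=3
  k=2: a=14, p=186, q=43
  k=3: a=11, p=2059, q=476
  k=4: a=3, p=6363, q=1471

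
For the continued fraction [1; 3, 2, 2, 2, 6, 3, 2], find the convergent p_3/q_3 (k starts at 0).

Using pₖ = aₖpₖ₋₁ + pₖ₋₂, qₖ = aₖqₖ₋₁ + qₖ₋₂ (with p₋₁=1, p₋₂=0, q₋₁=0, q₋₂=1):
  k=0: a=1, p=1, q=1
  k=1: a=3, p=4, q=3
  k=2: a=2, p=9, q=7
  k=3: a=2, p=22, q=17

22/17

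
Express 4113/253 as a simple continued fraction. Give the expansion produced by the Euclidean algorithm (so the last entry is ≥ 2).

4113 = 16*253 + 65
253 = 3*65 + 58
65 = 1*58 + 7
58 = 8*7 + 2
7 = 3*2 + 1
2 = 2*1 + 0  (stop)
So 4113/253 = [16; 3, 1, 8, 3, 2].

[16; 3, 1, 8, 3, 2]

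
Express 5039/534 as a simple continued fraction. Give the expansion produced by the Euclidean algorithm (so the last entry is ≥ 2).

[9; 2, 3, 2, 2, 1, 9]

5039 = 9*534 + 233
534 = 2*233 + 68
233 = 3*68 + 29
68 = 2*29 + 10
29 = 2*10 + 9
10 = 1*9 + 1
9 = 9*1 + 0  (stop)
So 5039/534 = [9; 2, 3, 2, 2, 1, 9].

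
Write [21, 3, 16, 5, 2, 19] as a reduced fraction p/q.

226126/10603

Using pₖ = aₖpₖ₋₁ + pₖ₋₂ and qₖ = aₖqₖ₋₁ + qₖ₋₂:
  k=0: a=21, p=21, q=1
  k=1: a=3, p=64, q=3
  k=2: a=16, p=1045, q=49
  k=3: a=5, p=5289, q=248
  k=4: a=2, p=11623, q=545
  k=5: a=19, p=226126, q=10603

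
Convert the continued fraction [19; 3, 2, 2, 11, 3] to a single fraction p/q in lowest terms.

Fold from the inside: start with 3/1.
  11 + 1/3 = 34/3
  2 + 3/34 = 71/34
  2 + 34/71 = 176/71
  3 + 71/176 = 599/176
  19 + 176/599 = 11557/599

11557/599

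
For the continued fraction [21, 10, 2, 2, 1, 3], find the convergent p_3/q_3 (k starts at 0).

Using pₖ = aₖpₖ₋₁ + pₖ₋₂, qₖ = aₖqₖ₋₁ + qₖ₋₂ (with p₋₁=1, p₋₂=0, q₋₁=0, q₋₂=1):
  k=0: a=21, p=21, q=1
  k=1: a=10, p=211, q=10
  k=2: a=2, p=443, q=21
  k=3: a=2, p=1097, q=52

1097/52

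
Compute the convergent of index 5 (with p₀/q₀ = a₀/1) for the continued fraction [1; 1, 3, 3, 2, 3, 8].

Using pₖ = aₖpₖ₋₁ + pₖ₋₂, qₖ = aₖqₖ₋₁ + qₖ₋₂ (with p₋₁=1, p₋₂=0, q₋₁=0, q₋₂=1):
  k=0: a=1, p=1, q=1
  k=1: a=1, p=2, q=1
  k=2: a=3, p=7, q=4
  k=3: a=3, p=23, q=13
  k=4: a=2, p=53, q=30
  k=5: a=3, p=182, q=103

182/103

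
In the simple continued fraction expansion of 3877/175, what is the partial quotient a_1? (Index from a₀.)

3877 = 22·175 + 27   →  a_0 = 22
175 = 6·27 + 13   →  a_1 = 6

6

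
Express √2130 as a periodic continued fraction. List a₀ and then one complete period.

a₀ = ⌊√2130⌋ = 46.
With m₀=0, d₀=1 and mₖ₊₁ = dₖaₖ − mₖ, dₖ₊₁ = (n − mₖ₊₁²)/dₖ, aₖ₊₁ = ⌊(a₀+mₖ₊₁)/dₖ₊₁⌋:
  k=1: m=46, d=14, a=6
  k=2: m=38, d=49, a=1
  k=3: m=11, d=41, a=1
  k=4: m=30, d=30, a=2
  k=5: m=30, d=41, a=1
  k=6: m=11, d=49, a=1
  k=7: m=38, d=14, a=6
  k=8: m=46, d=1, a=92
d=1 and a=2a₀=92 at k=8, so the next step gives (m, d) = (46, 14) again — its k=1 value — and the period has length 8.

[46; 6, 1, 1, 2, 1, 1, 6, 92]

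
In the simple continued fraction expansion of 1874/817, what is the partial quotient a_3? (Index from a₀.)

1874 = 2·817 + 240   →  a_0 = 2
817 = 3·240 + 97   →  a_1 = 3
240 = 2·97 + 46   →  a_2 = 2
97 = 2·46 + 5   →  a_3 = 2

2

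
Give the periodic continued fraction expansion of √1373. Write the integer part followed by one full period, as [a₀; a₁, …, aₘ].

[37; 18, 1, 1, 18, 74]

a₀ = ⌊√1373⌋ = 37.
With m₀=0, d₀=1 and mₖ₊₁ = dₖaₖ − mₖ, dₖ₊₁ = (n − mₖ₊₁²)/dₖ, aₖ₊₁ = ⌊(a₀+mₖ₊₁)/dₖ₊₁⌋:
  k=1: m=37, d=4, a=18
  k=2: m=35, d=37, a=1
  k=3: m=2, d=37, a=1
  k=4: m=35, d=4, a=18
  k=5: m=37, d=1, a=74
d=1 and a=2a₀=74 at k=5, so the next step gives (m, d) = (37, 4) again — its k=1 value — and the period has length 5.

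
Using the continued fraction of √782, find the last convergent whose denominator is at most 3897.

43820/1567

√782 = [27; 1, 26, 1, 54, …] (period length 4).
Convergents:
  p_0/q_0 = 27/1
  p_1/q_1 = 28/1
  p_2/q_2 = 755/27
  p_3/q_3 = 783/28
  p_4/q_4 = 43037/1539
  p_5/q_5 = 43820/1567
  p_6/q_6 = 1182357/42281
q_5 = 1567 ≤ 3897 < 42281 = q_6, so the answer is 43820/1567.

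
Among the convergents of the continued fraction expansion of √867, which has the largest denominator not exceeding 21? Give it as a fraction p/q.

265/9

√867 = [29; 2, 4, 29, 4, 2, 58, …] (period length 6).
Convergents:
  p_0/q_0 = 29/1
  p_1/q_1 = 59/2
  p_2/q_2 = 265/9
  p_3/q_3 = 7744/263
q_2 = 9 ≤ 21 < 263 = q_3, so the answer is 265/9.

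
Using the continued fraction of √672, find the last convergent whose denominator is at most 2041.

17498/675

√672 = [25; 1, 11, 1, 50, …] (period length 4).
Convergents:
  p_0/q_0 = 25/1
  p_1/q_1 = 26/1
  p_2/q_2 = 311/12
  p_3/q_3 = 337/13
  p_4/q_4 = 17161/662
  p_5/q_5 = 17498/675
  p_6/q_6 = 209639/8087
q_5 = 675 ≤ 2041 < 8087 = q_6, so the answer is 17498/675.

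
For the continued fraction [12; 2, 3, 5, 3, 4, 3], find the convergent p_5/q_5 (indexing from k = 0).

6328/509

Using pₖ = aₖpₖ₋₁ + pₖ₋₂, qₖ = aₖqₖ₋₁ + qₖ₋₂ (with p₋₁=1, p₋₂=0, q₋₁=0, q₋₂=1):
  k=0: a=12, p=12, q=1
  k=1: a=2, p=25, q=2
  k=2: a=3, p=87, q=7
  k=3: a=5, p=460, q=37
  k=4: a=3, p=1467, q=118
  k=5: a=4, p=6328, q=509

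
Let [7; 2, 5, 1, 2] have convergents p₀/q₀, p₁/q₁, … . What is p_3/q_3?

Using pₖ = aₖpₖ₋₁ + pₖ₋₂, qₖ = aₖqₖ₋₁ + qₖ₋₂ (with p₋₁=1, p₋₂=0, q₋₁=0, q₋₂=1):
  k=0: a=7, p=7, q=1
  k=1: a=2, p=15, q=2
  k=2: a=5, p=82, q=11
  k=3: a=1, p=97, q=13

97/13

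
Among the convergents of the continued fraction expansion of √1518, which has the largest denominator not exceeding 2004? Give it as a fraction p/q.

77962/2001

√1518 = [38; 1, 24, 1, 76, …] (period length 4).
Convergents:
  p_0/q_0 = 38/1
  p_1/q_1 = 39/1
  p_2/q_2 = 974/25
  p_3/q_3 = 1013/26
  p_4/q_4 = 77962/2001
  p_5/q_5 = 78975/2027
q_4 = 2001 ≤ 2004 < 2027 = q_5, so the answer is 77962/2001.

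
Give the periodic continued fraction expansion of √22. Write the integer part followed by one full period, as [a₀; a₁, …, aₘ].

a₀ = ⌊√22⌋ = 4.

[4; 1, 2, 4, 2, 1, 8]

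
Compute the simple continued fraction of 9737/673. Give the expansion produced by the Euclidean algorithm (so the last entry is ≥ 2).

[14; 2, 7, 3, 14]

9737 = 14×673 + 315
673 = 2×315 + 43
315 = 7×43 + 14
43 = 3×14 + 1
14 = 14×1 + 0  (stop)
So 9737/673 = [14; 2, 7, 3, 14].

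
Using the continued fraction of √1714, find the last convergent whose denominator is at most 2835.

√1714 = [41; 2, 2, 82, …] (period length 3).
Convergents:
  p_0/q_0 = 41/1
  p_1/q_1 = 83/2
  p_2/q_2 = 207/5
  p_3/q_3 = 17057/412
  p_4/q_4 = 34321/829
  p_5/q_5 = 85699/2070
  p_6/q_6 = 7061639/170569
q_5 = 2070 ≤ 2835 < 170569 = q_6, so the answer is 85699/2070.

85699/2070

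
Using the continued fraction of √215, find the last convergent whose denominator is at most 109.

1305/89

√215 = [14; 1, 1, 1, 28, …] (period length 4).
Convergents:
  p_0/q_0 = 14/1
  p_1/q_1 = 15/1
  p_2/q_2 = 29/2
  p_3/q_3 = 44/3
  p_4/q_4 = 1261/86
  p_5/q_5 = 1305/89
  p_6/q_6 = 2566/175
q_5 = 89 ≤ 109 < 175 = q_6, so the answer is 1305/89.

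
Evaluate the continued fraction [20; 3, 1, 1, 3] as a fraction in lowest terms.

Fold from the inside: start with 3/1.
  1 + 1/3 = 4/3
  1 + 3/4 = 7/4
  3 + 4/7 = 25/7
  20 + 7/25 = 507/25

507/25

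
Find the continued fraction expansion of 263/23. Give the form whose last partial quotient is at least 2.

263 = 11·23 + 10
23 = 2·10 + 3
10 = 3·3 + 1
3 = 3·1 + 0  (stop)
So 263/23 = [11; 2, 3, 3].

[11; 2, 3, 3]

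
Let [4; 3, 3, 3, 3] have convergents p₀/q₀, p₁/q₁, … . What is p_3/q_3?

142/33

Using pₖ = aₖpₖ₋₁ + pₖ₋₂, qₖ = aₖqₖ₋₁ + qₖ₋₂ (with p₋₁=1, p₋₂=0, q₋₁=0, q₋₂=1):
  k=0: a=4, p=4, q=1
  k=1: a=3, p=13, q=3
  k=2: a=3, p=43, q=10
  k=3: a=3, p=142, q=33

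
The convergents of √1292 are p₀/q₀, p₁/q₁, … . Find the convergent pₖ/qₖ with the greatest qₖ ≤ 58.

√1292 = [35; 1, 16, 1, 70, …] (period length 4).
Convergents:
  p_0/q_0 = 35/1
  p_1/q_1 = 36/1
  p_2/q_2 = 611/17
  p_3/q_3 = 647/18
  p_4/q_4 = 45901/1277
q_3 = 18 ≤ 58 < 1277 = q_4, so the answer is 647/18.

647/18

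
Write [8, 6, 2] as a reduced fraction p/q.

106/13

Using pₖ = aₖpₖ₋₁ + pₖ₋₂ and qₖ = aₖqₖ₋₁ + qₖ₋₂:
  k=0: a=8, p=8, q=1
  k=1: a=6, p=49, q=6
  k=2: a=2, p=106, q=13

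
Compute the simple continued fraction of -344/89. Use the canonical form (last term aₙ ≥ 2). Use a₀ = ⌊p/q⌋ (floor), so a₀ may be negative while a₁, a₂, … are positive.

-344 = -4*89 + 12
89 = 7*12 + 5
12 = 2*5 + 2
5 = 2*2 + 1
2 = 2*1 + 0  (stop)
So -344/89 = [-4; 7, 2, 2, 2].

[-4; 7, 2, 2, 2]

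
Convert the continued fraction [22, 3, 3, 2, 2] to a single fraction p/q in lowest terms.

Using pₖ = aₖpₖ₋₁ + pₖ₋₂ and qₖ = aₖqₖ₋₁ + qₖ₋₂:
  k=0: a=22, p=22, q=1
  k=1: a=3, p=67, q=3
  k=2: a=3, p=223, q=10
  k=3: a=2, p=513, q=23
  k=4: a=2, p=1249, q=56

1249/56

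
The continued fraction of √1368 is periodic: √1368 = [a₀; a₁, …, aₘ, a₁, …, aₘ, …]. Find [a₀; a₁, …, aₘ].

[36; 1, 72]

a₀ = ⌊√1368⌋ = 36.
With m₀=0, d₀=1 and mₖ₊₁ = dₖaₖ − mₖ, dₖ₊₁ = (n − mₖ₊₁²)/dₖ, aₖ₊₁ = ⌊(a₀+mₖ₊₁)/dₖ₊₁⌋:
  k=1: m=36, d=72, a=1
  k=2: m=36, d=1, a=72
d=1 and a=2a₀=72 at k=2, so the next step gives (m, d) = (36, 72) again — its k=1 value — and the period has length 2.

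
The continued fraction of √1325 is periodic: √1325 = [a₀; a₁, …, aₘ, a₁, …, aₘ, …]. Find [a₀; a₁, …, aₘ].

a₀ = ⌊√1325⌋ = 36.
With m₀=0, d₀=1 and mₖ₊₁ = dₖaₖ − mₖ, dₖ₊₁ = (n − mₖ₊₁²)/dₖ, aₖ₊₁ = ⌊(a₀+mₖ₊₁)/dₖ₊₁⌋:
  k=1: m=36, d=29, a=2
  k=2: m=22, d=29, a=2
  k=3: m=36, d=1, a=72
d=1 and a=2a₀=72 at k=3, so the next step gives (m, d) = (36, 29) again — its k=1 value — and the period has length 3.

[36; 2, 2, 72]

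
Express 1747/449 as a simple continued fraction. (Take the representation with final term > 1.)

1747 = 3*449 + 400
449 = 1*400 + 49
400 = 8*49 + 8
49 = 6*8 + 1
8 = 8*1 + 0  (stop)
So 1747/449 = [3; 1, 8, 6, 8].

[3; 1, 8, 6, 8]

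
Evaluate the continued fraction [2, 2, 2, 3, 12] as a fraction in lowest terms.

Fold from the inside: start with 12/1.
  3 + 1/12 = 37/12
  2 + 12/37 = 86/37
  2 + 37/86 = 209/86
  2 + 86/209 = 504/209

504/209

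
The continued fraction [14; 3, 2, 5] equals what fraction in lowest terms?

543/38

Fold from the inside: start with 5/1.
  2 + 1/5 = 11/5
  3 + 5/11 = 38/11
  14 + 11/38 = 543/38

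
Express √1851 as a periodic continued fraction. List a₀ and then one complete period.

a₀ = ⌊√1851⌋ = 43.

[43; 43, 86]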